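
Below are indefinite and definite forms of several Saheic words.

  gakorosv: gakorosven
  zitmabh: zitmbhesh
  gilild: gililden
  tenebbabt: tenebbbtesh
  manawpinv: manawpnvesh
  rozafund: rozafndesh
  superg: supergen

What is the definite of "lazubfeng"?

manawpinv and gakorosv both end in -v yet inflect differently (manawpnvesh, gakorosven), so the final letter is not what conditions the rule; the second-to-last letter is.
"lazubfeng" has second-to-last letter 'n'. The stems whose second-to-last letter is 'n' (manawpinv → manawpnvesh, rozafund → rozafndesh) delete the last vowel and add -esh.
The other pattern: stems whose second-to-last letter is 'l', 'r' or 's' add -en.
So lazubfeng → lazubfngesh.

lazubfngesh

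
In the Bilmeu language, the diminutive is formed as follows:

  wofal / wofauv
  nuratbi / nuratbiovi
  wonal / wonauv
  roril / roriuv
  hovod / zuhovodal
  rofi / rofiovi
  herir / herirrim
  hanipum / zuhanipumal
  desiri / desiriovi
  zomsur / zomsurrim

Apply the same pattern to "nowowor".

"nowowor" ends in -r. The stems ending in -r (herir → herirrim, zomsur → zomsurrim) double the final consonant and add -im.
The other patterns: stems ending in -i add -ovi; stems ending in -l drop the final letter and add -uv; stems ending in -d or -m add zu- … -al around the stem.
So nowowor → nowoworrim.

nowoworrim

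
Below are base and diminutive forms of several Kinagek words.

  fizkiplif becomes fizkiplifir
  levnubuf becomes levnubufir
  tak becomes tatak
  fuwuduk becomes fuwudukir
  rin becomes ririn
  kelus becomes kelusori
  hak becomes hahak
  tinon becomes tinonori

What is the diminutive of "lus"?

lulus

rin and tinon both end in -n yet inflect differently (ririn, tinonori), so the final letter is not what conditions the rule; the number of vowels is.
"lus" has 1 vowel. The stems with 1 vowel (rin → ririn, hak → hahak, tak → tatak) repeat the first consonant+vowel as a prefix.
The other patterns: stems with 2 vowels add -ori; stems with 3 vowels add -ir.
So lus → lulus.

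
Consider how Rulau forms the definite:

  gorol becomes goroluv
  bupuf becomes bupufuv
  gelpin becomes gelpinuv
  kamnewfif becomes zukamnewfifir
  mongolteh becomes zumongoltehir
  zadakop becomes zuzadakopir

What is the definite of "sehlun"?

sehlunuv

"sehlun" has 2 vowels. The stems with 2 vowels (gorol → goroluv, bupuf → bupufuv, gelpin → gelpinuv) add -uv.
The other pattern: stems with 3 vowels add zu- … -ir around the stem.
So sehlun → sehlunuv.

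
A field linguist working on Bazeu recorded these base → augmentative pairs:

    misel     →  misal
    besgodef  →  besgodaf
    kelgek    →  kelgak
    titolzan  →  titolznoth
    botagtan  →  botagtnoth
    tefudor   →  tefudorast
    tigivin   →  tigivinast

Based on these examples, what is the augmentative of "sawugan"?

"sawugan" has last vowel 'a'. The stems whose last vowel is 'a' (titolzan → titolznoth, botagtan → botagtnoth) delete the last vowel and add -oth.
The other patterns: stems whose last vowel is 'e' change the last vowel to 'a'; stems whose last vowel is 'i' or 'o' add -ast.
So sawugan → sawugnoth.

sawugnoth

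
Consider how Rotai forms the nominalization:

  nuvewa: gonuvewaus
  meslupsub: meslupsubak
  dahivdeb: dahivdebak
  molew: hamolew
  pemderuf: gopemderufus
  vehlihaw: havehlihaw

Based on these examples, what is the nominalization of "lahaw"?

halahaw

dahivdeb and molew both have last vowel 'e' yet inflect differently (dahivdebak, hamolew), so the last vowel is not what conditions the rule; the final letter is.
"lahaw" ends in -w. The stems ending in -w (molew → hamolew, vehlihaw → havehlihaw) add the prefix ha-.
The other patterns: stems ending in -b add -ak; stems ending in -a or -f add go- … -us around the stem.
So lahaw → halahaw.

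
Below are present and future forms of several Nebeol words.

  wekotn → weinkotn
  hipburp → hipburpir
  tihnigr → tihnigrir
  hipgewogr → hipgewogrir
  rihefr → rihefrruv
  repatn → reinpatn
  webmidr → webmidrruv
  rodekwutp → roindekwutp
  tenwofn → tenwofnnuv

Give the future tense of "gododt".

rodekwutp and hipburp both end in -p yet inflect differently (roindekwutp, hipburpir), so the final letter is not what conditions the rule; the second-to-last letter is.
"gododt" has second-to-last letter 'd'. The one such stem in the data (webmidr → webmidrruv) doubles the final consonant and adds -uv (as do tenwofn, rihefr), so the same rule applies.
So gododt → gododttuv.

gododttuv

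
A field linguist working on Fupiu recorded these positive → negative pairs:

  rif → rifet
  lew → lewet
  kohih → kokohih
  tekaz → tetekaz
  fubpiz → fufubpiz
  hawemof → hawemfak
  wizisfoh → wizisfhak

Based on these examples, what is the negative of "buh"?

buhet

"buh" has 1 vowel. The stems with 1 vowel (rif → rifet, lew → lewet) add -et.
So buh → buhet.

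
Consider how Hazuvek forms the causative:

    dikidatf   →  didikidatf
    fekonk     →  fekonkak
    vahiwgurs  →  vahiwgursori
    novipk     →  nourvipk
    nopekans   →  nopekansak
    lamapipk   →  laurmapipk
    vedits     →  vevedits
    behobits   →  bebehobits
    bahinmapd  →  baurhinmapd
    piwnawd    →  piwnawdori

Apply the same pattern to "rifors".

riforsori

vahiwgurs and vedits both end in -s yet inflect differently (vahiwgursori, vevedits), so the final letter is not what conditions the rule; the second-to-last letter is.
"rifors" has second-to-last letter 'r'. The one such stem in the data (vahiwgurs → vahiwgursori) adds -ori, so the same rule applies.
The other patterns: stems whose second-to-last letter is 't' repeat the first consonant+vowel as a prefix; stems whose second-to-last letter is 'n' add -ak; stems whose second-to-last letter is 'p' insert -ur- after the first vowel.
So rifors → riforsori.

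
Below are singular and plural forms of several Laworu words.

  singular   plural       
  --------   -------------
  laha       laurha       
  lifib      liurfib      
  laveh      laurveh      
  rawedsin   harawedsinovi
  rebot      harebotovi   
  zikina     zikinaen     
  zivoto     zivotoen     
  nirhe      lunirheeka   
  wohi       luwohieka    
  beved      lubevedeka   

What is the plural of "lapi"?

laha and zikina both end in -a yet inflect differently (laurha, zikinaen), so the final letter is not what conditions the rule; the first letter is.
"lapi" begins with l-. The stems beginning with l- (laha → laurha, lifib → liurfib, laveh → laurveh) insert -ur- after the first vowel.
So lapi → laurpi.

laurpi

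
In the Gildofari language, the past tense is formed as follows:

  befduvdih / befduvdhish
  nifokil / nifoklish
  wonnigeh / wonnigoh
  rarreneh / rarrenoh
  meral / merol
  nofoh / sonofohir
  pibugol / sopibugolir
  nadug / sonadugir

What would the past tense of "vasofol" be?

sovasofolir

"vasofol" has last vowel 'o'. The stems whose last vowel is 'o' (nofoh → sonofohir, pibugol → sopibugolir) add so- … -ir around the stem.
The other patterns: stems whose last vowel is 'i' delete the last vowel and add -ish; stems whose last vowel is 'a' or 'e' change the last vowel to 'o'.
So vasofol → sovasofolir.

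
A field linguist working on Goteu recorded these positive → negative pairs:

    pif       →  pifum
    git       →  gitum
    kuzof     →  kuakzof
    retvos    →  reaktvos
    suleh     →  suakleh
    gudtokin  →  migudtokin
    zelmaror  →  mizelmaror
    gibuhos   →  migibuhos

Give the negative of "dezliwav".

pif and kuzof both end in -f yet inflect differently (pifum, kuakzof), so the final letter is not what conditions the rule; the number of vowels is.
"dezliwav" has 3 vowels. The stems with 3 vowels (gudtokin → migudtokin, zelmaror → mizelmaror, gibuhos → migibuhos) add the prefix mi-.
The other patterns: stems with 1 vowel add -um; stems with 2 vowels insert -ak- after the first vowel.
So dezliwav → midezliwav.

midezliwav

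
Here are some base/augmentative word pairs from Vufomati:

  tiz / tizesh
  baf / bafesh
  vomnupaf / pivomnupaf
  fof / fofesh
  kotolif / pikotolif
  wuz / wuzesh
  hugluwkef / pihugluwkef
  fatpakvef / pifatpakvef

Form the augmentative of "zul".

"zul" has 1 vowel. The stems with 1 vowel (fof → fofesh, wuz → wuzesh, tiz → tizesh) add -esh.
The other pattern: stems with 3 vowels add the prefix pi-.
So zul → zulesh.

zulesh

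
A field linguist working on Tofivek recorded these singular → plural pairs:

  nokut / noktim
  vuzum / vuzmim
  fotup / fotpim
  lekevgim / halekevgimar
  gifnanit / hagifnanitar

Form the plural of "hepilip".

vuzum and lekevgim both end in -m yet inflect differently (vuzmim, halekevgimar), so the final letter is not what conditions the rule; the last vowel is.
"hepilip" has last vowel 'i'. The stems whose last vowel is 'i' (lekevgim → halekevgimar, gifnanit → hagifnanitar) add ha- … -ar around the stem.
So hepilip → hahepilipar.

hahepilipar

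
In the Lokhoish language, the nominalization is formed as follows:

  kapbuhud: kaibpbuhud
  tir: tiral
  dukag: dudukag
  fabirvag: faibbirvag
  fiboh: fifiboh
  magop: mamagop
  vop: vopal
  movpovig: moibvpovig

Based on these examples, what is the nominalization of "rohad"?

rorohad

"rohad" has 2 vowels. The stems with 2 vowels (magop → mamagop, fiboh → fifiboh, dukag → dudukag) repeat the first consonant+vowel as a prefix.
The other patterns: stems with 1 vowel add -al; stems with 3 vowels insert -ib- after the first vowel.
So rohad → rorohad.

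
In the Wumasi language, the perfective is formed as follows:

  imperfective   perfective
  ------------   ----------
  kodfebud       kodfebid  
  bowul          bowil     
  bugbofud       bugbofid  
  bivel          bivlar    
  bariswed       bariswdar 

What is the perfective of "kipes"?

kipsar

"kipes" has last vowel 'e'. The stems whose last vowel is 'e' (bivel → bivlar, bariswed → bariswdar) delete the last vowel and add -ar.
So kipes → kipsar.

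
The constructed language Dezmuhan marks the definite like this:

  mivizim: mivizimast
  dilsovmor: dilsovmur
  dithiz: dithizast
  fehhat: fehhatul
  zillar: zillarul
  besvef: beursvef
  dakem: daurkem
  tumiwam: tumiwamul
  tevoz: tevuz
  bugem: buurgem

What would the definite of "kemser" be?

tevoz and dithiz both end in -z yet inflect differently (tevuz, dithizast), so the final letter is not what conditions the rule; the last vowel is.
"kemser" has last vowel 'e'. The stems whose last vowel is 'e' (dakem → daurkem, besvef → beursvef, bugem → buurgem) insert -ur- after the first vowel.
So kemser → keurmser.

keurmser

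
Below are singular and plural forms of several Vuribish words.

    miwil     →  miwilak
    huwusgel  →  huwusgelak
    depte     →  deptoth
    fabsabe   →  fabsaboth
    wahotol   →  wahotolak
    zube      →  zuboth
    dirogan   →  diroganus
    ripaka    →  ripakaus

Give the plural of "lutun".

lutunus

huwusgel and zube both have last vowel 'e' yet inflect differently (huwusgelak, zuboth), so the last vowel is not what conditions the rule; the final letter is.
"lutun" ends in -n. The one such stem in the data (dirogan → diroganus) adds -us, so the same rule applies.
The other patterns: stems ending in -l add -ak; stems ending in -e drop the final letter and add -oth.
So lutun → lutunus.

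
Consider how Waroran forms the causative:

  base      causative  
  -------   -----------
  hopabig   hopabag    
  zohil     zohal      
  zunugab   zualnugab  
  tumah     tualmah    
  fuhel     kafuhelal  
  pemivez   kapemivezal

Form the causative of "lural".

zohil and fuhel both end in -l yet inflect differently (zohal, kafuhelal), so the final letter is not what conditions the rule; the last vowel is.
"lural" has last vowel 'a'. The stems whose last vowel is 'a' (zunugab → zualnugab, tumah → tualmah) insert -al- after the first vowel.
The other patterns: stems whose last vowel is 'i' change the last vowel to 'a'; stems whose last vowel is 'e' add ka- … -al around the stem.
So lural → lualral.

lualral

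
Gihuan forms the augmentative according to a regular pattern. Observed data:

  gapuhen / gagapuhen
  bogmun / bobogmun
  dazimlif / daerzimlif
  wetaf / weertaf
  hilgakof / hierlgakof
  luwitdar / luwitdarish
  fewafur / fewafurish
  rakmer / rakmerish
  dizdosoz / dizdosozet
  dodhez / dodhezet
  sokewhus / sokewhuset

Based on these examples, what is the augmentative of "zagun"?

zazagun

wetaf and luwitdar both have last vowel 'a' yet inflect differently (weertaf, luwitdarish), so the last vowel is not what conditions the rule; the final letter is.
"zagun" ends in -n. The stems ending in -n (gapuhen → gagapuhen, bogmun → bobogmun) repeat the first consonant+vowel as a prefix.
So zagun → zazagun.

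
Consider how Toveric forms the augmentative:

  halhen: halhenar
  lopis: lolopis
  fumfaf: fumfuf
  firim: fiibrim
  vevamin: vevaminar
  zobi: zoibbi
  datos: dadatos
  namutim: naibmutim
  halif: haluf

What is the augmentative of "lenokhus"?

vevamin and lopis both have last vowel 'i' yet inflect differently (vevaminar, lolopis), so the last vowel is not what conditions the rule; the final letter is.
"lenokhus" ends in -s. The stems ending in -s (lopis → lolopis, datos → dadatos) repeat the first consonant+vowel as a prefix.
The other patterns: stems ending in -n add -ar; stems ending in -i or -m insert -ib- after the first vowel; stems ending in -f change the last vowel to 'u'.
So lenokhus → lelenokhus.

lelenokhus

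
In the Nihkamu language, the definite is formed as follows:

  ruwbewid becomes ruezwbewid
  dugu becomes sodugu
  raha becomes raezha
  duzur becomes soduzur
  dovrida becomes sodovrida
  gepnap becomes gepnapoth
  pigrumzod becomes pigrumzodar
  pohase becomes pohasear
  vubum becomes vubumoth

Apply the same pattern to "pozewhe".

pozewhear

ruwbewid and pigrumzod both end in -d yet inflect differently (ruezwbewid, pigrumzodar), so the final letter is not what conditions the rule; the first letter is.
"pozewhe" begins with p-. The stems beginning with p- (pohase → pohasear, pigrumzod → pigrumzodar) add -ar.
So pozewhe → pozewhear.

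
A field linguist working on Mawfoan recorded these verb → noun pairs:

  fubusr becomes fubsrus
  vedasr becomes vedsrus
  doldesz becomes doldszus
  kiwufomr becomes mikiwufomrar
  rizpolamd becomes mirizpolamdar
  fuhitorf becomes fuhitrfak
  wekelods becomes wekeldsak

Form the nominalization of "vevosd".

fubusr and kiwufomr both end in -r yet inflect differently (fubsrus, mikiwufomrar), so the final letter is not what conditions the rule; the second-to-last letter is.
"vevosd" has second-to-last letter 's'. The stems whose second-to-last letter is 's' (fubusr → fubsrus, vedasr → vedsrus, doldesz → doldszus) delete the last vowel and add -us.
So vevosd → vevsdus.

vevsdus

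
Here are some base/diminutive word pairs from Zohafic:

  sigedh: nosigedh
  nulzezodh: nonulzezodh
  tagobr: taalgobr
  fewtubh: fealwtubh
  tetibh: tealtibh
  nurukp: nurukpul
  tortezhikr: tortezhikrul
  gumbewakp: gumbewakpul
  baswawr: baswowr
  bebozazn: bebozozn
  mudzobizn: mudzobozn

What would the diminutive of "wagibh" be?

waalgibh

"wagibh" has second-to-last letter 'b'. The stems whose second-to-last letter is 'b' (tagobr → taalgobr, fewtubh → fealwtubh, tetibh → tealtibh) insert -al- after the first vowel.
The other patterns: stems whose second-to-last letter is 'd' add the prefix no-; stems whose second-to-last letter is 'k' add -ul; stems whose second-to-last letter is 'w' or 'z' change the last vowel to 'o'.
So wagibh → waalgibh.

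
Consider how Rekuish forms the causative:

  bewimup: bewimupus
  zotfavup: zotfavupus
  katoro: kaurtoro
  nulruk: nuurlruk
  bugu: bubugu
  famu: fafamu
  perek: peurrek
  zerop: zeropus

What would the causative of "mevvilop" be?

"mevvilop" ends in -p. The stems ending in -p (zotfavup → zotfavupus, zerop → zeropus, bewimup → bewimupus) add -us.
So mevvilop → mevvilopus.

mevvilopus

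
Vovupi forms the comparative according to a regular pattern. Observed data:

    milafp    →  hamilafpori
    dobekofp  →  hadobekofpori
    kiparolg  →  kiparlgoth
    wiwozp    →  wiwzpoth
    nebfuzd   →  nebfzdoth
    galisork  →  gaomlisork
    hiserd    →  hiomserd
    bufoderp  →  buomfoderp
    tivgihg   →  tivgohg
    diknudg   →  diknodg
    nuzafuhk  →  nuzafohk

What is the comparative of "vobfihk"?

milafp and wiwozp both end in -p yet inflect differently (hamilafpori, wiwzpoth), so the final letter is not what conditions the rule; the second-to-last letter is.
"vobfihk" has second-to-last letter 'h'. The stems whose second-to-last letter is 'h' (tivgihg → tivgohg, nuzafuhk → nuzafohk) change the last vowel to 'o'.
The other patterns: stems whose second-to-last letter is 'f' add ha- … -ori around the stem; stems whose second-to-last letter is 'l' or 'z' delete the last vowel and add -oth; stems whose second-to-last letter is 'r' insert -om- after the first vowel.
So vobfihk → vobfohk.

vobfohk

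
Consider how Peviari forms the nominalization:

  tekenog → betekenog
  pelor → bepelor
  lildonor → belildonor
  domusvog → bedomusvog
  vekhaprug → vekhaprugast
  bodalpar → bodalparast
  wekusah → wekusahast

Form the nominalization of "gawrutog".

tekenog and vekhaprug both end in -g yet inflect differently (betekenog, vekhaprugast), so the final letter is not what conditions the rule; the last vowel is.
"gawrutog" has last vowel 'o'. The stems whose last vowel is 'o' (tekenog → betekenog, pelor → bepelor, lildonor → belildonor) add the prefix be-.
So gawrutog → begawrutog.

begawrutog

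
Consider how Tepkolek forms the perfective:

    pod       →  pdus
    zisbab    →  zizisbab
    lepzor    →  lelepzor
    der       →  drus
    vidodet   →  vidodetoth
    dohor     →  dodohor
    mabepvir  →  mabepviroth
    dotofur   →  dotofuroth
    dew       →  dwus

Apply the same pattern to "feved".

fefeved

der and dohor both end in -r yet inflect differently (drus, dodohor), so the final letter is not what conditions the rule; the number of vowels is.
"feved" has 2 vowels. The stems with 2 vowels (dohor → dodohor, zisbab → zizisbab, lepzor → lelepzor) repeat the first consonant+vowel as a prefix.
So feved → fefeved.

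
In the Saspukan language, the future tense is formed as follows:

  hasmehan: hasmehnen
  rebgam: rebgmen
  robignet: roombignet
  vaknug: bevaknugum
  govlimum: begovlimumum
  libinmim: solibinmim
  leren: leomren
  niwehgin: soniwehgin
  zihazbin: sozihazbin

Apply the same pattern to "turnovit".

soturnovit

"turnovit" has last vowel 'i'. The stems whose last vowel is 'i' (niwehgin → soniwehgin, libinmim → solibinmim, zihazbin → sozihazbin) add the prefix so-.
The other patterns: stems whose last vowel is 'a' delete the last vowel and add -en; stems whose last vowel is 'u' add be- … -um around the stem; stems whose last vowel is 'e' insert -om- after the first vowel.
So turnovit → soturnovit.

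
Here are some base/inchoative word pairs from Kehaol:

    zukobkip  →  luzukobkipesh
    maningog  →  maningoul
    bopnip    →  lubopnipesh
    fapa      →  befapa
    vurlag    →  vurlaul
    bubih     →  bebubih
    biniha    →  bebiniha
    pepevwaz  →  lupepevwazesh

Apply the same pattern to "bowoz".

lubowozesh

biniha and vurlag both have last vowel 'a' yet inflect differently (bebiniha, vurlaul), so the last vowel is not what conditions the rule; the final letter is.
"bowoz" ends in -z. The one such stem in the data (pepevwaz → lupepevwazesh) adds lu- … -esh around the stem, so the same rule applies.
The other patterns: stems ending in -a or -h add the prefix be-; stems ending in -g drop the final letter and add -ul.
So bowoz → lubowozesh.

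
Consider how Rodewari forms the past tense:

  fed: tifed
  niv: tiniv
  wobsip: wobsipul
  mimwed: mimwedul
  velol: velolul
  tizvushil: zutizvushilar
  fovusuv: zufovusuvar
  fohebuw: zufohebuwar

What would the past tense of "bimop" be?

"bimop" has 2 vowels. The stems with 2 vowels (wobsip → wobsipul, mimwed → mimwedul, velol → velolul) add -ul.
The other patterns: stems with 1 vowel add the prefix ti-; stems with 3 vowels add zu- … -ar around the stem.
So bimop → bimopul.

bimopul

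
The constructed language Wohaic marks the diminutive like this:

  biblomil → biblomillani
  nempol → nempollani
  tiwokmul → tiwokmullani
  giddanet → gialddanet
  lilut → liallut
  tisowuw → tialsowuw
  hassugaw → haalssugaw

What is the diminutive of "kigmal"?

kigmallani

tiwokmul and lilut both have last vowel 'u' yet inflect differently (tiwokmullani, liallut), so the last vowel is not what conditions the rule; the final letter is.
"kigmal" ends in -l. The stems ending in -l (biblomil → biblomillani, nempol → nempollani, tiwokmul → tiwokmullani) double the final consonant and add -ani.
The other pattern: stems ending in -t or -w insert -al- after the first vowel.
So kigmal → kigmallani.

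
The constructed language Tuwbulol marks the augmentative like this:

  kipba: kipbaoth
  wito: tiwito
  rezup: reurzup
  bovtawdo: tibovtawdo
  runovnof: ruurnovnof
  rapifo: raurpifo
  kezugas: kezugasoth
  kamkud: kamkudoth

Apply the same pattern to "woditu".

"woditu" begins with w-. The one such stem in the data (wito → tiwito) adds the prefix ti-, so the same rule applies.
So woditu → tiwoditu.

tiwoditu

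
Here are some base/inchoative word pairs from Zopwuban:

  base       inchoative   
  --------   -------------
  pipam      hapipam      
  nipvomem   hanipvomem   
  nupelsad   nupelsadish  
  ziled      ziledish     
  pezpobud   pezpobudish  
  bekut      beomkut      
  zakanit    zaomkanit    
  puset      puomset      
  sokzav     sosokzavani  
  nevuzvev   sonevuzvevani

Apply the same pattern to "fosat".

pipam and nupelsad both have last vowel 'a' yet inflect differently (hapipam, nupelsadish), so the last vowel is not what conditions the rule; the final letter is.
"fosat" ends in -t. The stems ending in -t (bekut → beomkut, zakanit → zaomkanit, puset → puomset) insert -om- after the first vowel.
The other patterns: stems ending in -m add the prefix ha-; stems ending in -d add -ish; stems ending in -v add so- … -ani around the stem.
So fosat → foomsat.

foomsat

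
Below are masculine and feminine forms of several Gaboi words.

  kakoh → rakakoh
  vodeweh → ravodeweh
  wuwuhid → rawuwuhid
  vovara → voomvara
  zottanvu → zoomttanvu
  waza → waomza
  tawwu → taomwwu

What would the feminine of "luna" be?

luomna

"luna" ends in a vowel. The stems ending in a vowel (zottanvu → zoomttanvu, tawwu → taomwwu, waza → waomza) insert -om- after the first vowel.
So luna → luomna.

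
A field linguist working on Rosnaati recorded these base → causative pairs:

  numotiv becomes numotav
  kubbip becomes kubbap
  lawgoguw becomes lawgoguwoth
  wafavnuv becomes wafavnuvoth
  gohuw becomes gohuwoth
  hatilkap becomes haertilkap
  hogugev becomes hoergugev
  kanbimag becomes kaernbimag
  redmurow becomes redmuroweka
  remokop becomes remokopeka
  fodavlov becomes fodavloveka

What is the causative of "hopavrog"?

"hopavrog" has last vowel 'o'. The stems whose last vowel is 'o' (redmurow → redmuroweka, remokop → remokopeka, fodavlov → fodavloveka) add -eka.
The other patterns: stems whose last vowel is 'i' change the last vowel to 'a'; stems whose last vowel is 'u' add -oth; stems whose last vowel is 'a' or 'e' insert -er- after the first vowel.
So hopavrog → hopavrogeka.

hopavrogeka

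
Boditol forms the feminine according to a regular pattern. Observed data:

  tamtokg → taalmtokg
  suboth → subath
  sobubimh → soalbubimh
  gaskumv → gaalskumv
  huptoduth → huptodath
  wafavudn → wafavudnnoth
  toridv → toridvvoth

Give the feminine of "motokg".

toridv and gaskumv both end in -v yet inflect differently (toridvvoth, gaalskumv), so the final letter is not what conditions the rule; the second-to-last letter is.
"motokg" has second-to-last letter 'k'. The one such stem in the data (tamtokg → taalmtokg) inserts -al- after the first vowel (as do gaskumv, sobubimh), so the same rule applies.
The other patterns: stems whose second-to-last letter is 't' change the last vowel to 'a'; stems whose second-to-last letter is 'd' double the final consonant and add -oth.
So motokg → moaltokg.

moaltokg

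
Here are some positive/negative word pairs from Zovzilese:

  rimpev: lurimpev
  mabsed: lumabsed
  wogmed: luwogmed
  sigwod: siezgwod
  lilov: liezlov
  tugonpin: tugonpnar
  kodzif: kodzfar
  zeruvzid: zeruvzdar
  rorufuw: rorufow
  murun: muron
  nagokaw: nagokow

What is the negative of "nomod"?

noezmod

mabsed and sigwod both end in -d yet inflect differently (lumabsed, siezgwod), so the final letter is not what conditions the rule; the last vowel is.
"nomod" has last vowel 'o'. The stems whose last vowel is 'o' (sigwod → siezgwod, lilov → liezlov) insert -ez- after the first vowel.
So nomod → noezmod.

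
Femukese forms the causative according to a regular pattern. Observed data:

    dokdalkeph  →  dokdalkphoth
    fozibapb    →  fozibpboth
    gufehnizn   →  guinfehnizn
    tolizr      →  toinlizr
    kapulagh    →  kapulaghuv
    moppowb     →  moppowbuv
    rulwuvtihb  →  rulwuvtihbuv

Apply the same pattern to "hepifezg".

"hepifezg" has second-to-last letter 'z'. The stems whose second-to-last letter is 'z' (gufehnizn → guinfehnizn, tolizr → toinlizr) insert -in- after the first vowel.
So hepifezg → heinpifezg.

heinpifezg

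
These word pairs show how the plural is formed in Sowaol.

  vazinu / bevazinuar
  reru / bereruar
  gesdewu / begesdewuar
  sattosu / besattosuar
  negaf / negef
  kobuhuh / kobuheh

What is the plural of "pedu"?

bepeduar

vazinu and kobuhuh both have last vowel 'u' yet inflect differently (bevazinuar, kobuheh), so the last vowel is not what conditions the rule; the final letter is.
"pedu" ends in -u. The stems ending in -u (vazinu → bevazinuar, reru → bereruar, gesdewu → begesdewuar) add be- … -ar around the stem.
So pedu → bepeduar.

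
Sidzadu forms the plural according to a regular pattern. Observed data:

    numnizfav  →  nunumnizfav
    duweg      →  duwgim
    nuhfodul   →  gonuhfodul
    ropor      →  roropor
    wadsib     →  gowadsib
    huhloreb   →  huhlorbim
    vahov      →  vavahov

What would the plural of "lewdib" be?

huhloreb and wadsib both end in -b yet inflect differently (huhlorbim, gowadsib), so the final letter is not what conditions the rule; the last vowel is.
"lewdib" has last vowel 'i'. The one such stem in the data (wadsib → gowadsib) adds the prefix go-, so the same rule applies.
The other patterns: stems whose last vowel is 'e' delete the last vowel and add -im; stems whose last vowel is 'a' or 'o' repeat the first consonant+vowel as a prefix.
So lewdib → golewdib.

golewdib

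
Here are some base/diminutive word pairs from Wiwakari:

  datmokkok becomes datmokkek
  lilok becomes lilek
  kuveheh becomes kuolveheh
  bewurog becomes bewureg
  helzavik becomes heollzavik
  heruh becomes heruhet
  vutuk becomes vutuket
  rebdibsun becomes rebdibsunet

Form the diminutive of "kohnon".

vutuk and lilok both end in -k yet inflect differently (vutuket, lilek), so the final letter is not what conditions the rule; the last vowel is.
"kohnon" has last vowel 'o'. The stems whose last vowel is 'o' (bewurog → bewureg, lilok → lilek, datmokkok → datmokkek) change the last vowel to 'e'.
The other patterns: stems whose last vowel is 'u' add -et; stems whose last vowel is 'e' or 'i' insert -ol- after the first vowel.
So kohnon → kohnen.

kohnen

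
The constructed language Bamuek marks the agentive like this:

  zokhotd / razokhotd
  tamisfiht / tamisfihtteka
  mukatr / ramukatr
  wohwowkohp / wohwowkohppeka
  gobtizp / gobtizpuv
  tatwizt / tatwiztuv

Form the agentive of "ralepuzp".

ralepuzpuv

tatwizt and tamisfiht both end in -t yet inflect differently (tatwiztuv, tamisfihtteka), so the final letter is not what conditions the rule; the second-to-last letter is.
"ralepuzp" has second-to-last letter 'z'. The stems whose second-to-last letter is 'z' (gobtizp → gobtizpuv, tatwizt → tatwiztuv) add -uv.
The other patterns: stems whose second-to-last letter is 't' add the prefix ra-; stems whose second-to-last letter is 'h' double the final consonant and add -eka.
So ralepuzp → ralepuzpuv.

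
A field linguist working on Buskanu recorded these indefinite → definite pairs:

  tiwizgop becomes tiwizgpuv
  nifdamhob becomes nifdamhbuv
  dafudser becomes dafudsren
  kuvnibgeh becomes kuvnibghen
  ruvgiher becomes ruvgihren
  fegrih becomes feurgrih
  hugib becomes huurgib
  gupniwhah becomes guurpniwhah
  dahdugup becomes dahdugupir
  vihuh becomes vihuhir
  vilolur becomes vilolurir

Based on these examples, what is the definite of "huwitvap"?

kuvnibgeh and fegrih both end in -h yet inflect differently (kuvnibghen, feurgrih), so the final letter is not what conditions the rule; the last vowel is.
"huwitvap" has last vowel 'a'. The one such stem in the data (gupniwhah → guurpniwhah) inserts -ur- after the first vowel (as do fegrih, hugib), so the same rule applies.
The other patterns: stems whose last vowel is 'o' delete the last vowel and add -uv; stems whose last vowel is 'e' delete the last vowel and add -en; stems whose last vowel is 'u' add -ir.
So huwitvap → huurwitvap.

huurwitvap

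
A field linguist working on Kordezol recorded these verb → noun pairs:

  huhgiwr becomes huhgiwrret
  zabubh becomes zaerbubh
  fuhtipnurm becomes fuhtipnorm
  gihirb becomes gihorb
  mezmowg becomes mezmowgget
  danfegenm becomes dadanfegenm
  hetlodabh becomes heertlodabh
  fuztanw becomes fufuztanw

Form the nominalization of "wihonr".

"wihonr" has second-to-last letter 'n'. The stems whose second-to-last letter is 'n' (fuztanw → fufuztanw, danfegenm → dadanfegenm) repeat the first consonant+vowel as a prefix.
So wihonr → wiwihonr.

wiwihonr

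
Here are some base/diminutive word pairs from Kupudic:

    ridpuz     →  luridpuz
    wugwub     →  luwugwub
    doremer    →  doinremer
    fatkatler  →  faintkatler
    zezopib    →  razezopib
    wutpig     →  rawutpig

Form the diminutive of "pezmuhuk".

wugwub and zezopib both end in -b yet inflect differently (luwugwub, razezopib), so the final letter is not what conditions the rule; the last vowel is.
"pezmuhuk" has last vowel 'u'. The stems whose last vowel is 'u' (ridpuz → luridpuz, wugwub → luwugwub) add the prefix lu-.
The other patterns: stems whose last vowel is 'e' insert -in- after the first vowel; stems whose last vowel is 'i' add the prefix ra-.
So pezmuhuk → lupezmuhuk.

lupezmuhuk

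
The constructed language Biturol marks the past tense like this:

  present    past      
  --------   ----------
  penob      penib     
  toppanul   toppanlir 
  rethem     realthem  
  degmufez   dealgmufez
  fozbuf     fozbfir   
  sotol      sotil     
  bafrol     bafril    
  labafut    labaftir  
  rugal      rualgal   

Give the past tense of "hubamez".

sotol and toppanul both end in -l yet inflect differently (sotil, toppanlir), so the final letter is not what conditions the rule; the last vowel is.
"hubamez" has last vowel 'e'. The stems whose last vowel is 'e' (rethem → realthem, degmufez → dealgmufez) insert -al- after the first vowel.
So hubamez → hualbamez.

hualbamez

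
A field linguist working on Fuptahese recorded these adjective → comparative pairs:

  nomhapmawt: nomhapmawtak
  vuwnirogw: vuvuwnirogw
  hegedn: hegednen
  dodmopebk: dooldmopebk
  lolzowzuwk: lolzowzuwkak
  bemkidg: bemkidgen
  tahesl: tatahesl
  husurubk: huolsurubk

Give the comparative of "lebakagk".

lelebakagk

"lebakagk" has second-to-last letter 'g'. The one such stem in the data (vuwnirogw → vuvuwnirogw) repeats the first consonant+vowel as a prefix (as does tahesl), so the same rule applies.
So lebakagk → lelebakagk.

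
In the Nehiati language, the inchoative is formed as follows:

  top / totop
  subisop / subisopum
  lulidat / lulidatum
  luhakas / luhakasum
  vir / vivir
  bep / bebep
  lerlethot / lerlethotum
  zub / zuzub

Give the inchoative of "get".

geget

"get" has 1 vowel. The stems with 1 vowel (vir → vivir, bep → bebep, top → totop) repeat the first consonant+vowel as a prefix.
The other pattern: stems with 3 vowels add -um.
So get → geget.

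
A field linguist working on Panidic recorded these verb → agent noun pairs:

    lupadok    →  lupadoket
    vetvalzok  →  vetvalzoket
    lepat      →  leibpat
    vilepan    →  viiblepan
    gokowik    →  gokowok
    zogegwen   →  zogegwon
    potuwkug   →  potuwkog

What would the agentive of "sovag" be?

"sovag" has last vowel 'a'. The stems whose last vowel is 'a' (lepat → leibpat, vilepan → viiblepan) insert -ib- after the first vowel.
So sovag → soibvag.

soibvag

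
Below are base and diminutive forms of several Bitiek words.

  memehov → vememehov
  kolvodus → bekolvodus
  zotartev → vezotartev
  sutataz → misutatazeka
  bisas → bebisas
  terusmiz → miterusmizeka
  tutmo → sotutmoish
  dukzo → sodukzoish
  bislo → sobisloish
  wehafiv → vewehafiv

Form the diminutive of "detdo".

wehafiv and terusmiz both have last vowel 'i' yet inflect differently (vewehafiv, miterusmizeka), so the last vowel is not what conditions the rule; the final letter is.
"detdo" ends in -o. The stems ending in -o (bislo → sobisloish, dukzo → sodukzoish, tutmo → sotutmoish) add so- … -ish around the stem.
So detdo → sodetdoish.

sodetdoish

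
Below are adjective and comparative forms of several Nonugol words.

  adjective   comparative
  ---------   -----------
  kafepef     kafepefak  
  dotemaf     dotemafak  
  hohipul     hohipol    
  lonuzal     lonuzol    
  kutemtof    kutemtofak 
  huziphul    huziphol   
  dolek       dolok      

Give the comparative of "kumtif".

"kumtif" ends in -f. The stems ending in -f (kutemtof → kutemtofak, kafepef → kafepefak, dotemaf → dotemafak) add -ak.
So kumtif → kumtifak.

kumtifak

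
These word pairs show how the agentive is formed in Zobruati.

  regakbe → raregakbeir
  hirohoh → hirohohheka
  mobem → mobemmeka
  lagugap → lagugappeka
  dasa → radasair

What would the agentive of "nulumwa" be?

ranulumwair

regakbe and mobem both have last vowel 'e' yet inflect differently (raregakbeir, mobemmeka), so the last vowel is not what conditions the rule; whether the stem ends in a vowel or a consonant is.
"nulumwa" ends in a vowel. The stems ending in a vowel (regakbe → raregakbeir, dasa → radasair) add ra- … -ir around the stem.
The other pattern: stems ending in a consonant double the final consonant and add -eka.
So nulumwa → ranulumwair.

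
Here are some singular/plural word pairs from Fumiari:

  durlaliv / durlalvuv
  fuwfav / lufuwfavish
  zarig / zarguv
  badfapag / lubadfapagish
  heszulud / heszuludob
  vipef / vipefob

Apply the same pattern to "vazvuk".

vazvukob

"vazvuk" has last vowel 'u'. The one such stem in the data (heszulud → heszuludob) adds -ob, so the same rule applies.
The other patterns: stems whose last vowel is 'i' delete the last vowel and add -uv; stems whose last vowel is 'a' add lu- … -ish around the stem.
So vazvuk → vazvukob.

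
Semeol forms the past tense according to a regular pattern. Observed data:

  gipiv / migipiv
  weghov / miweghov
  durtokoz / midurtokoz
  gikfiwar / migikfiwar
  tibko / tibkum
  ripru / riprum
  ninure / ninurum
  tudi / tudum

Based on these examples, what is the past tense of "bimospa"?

bimospum

weghov and tibko both have last vowel 'o' yet inflect differently (miweghov, tibkum), so the last vowel is not what conditions the rule; whether the stem ends in a vowel or a consonant is.
"bimospa" ends in a vowel. The stems ending in a vowel (tibko → tibkum, ripru → riprum, ninure → ninurum) drop the final letter and add -um.
So bimospa → bimospum.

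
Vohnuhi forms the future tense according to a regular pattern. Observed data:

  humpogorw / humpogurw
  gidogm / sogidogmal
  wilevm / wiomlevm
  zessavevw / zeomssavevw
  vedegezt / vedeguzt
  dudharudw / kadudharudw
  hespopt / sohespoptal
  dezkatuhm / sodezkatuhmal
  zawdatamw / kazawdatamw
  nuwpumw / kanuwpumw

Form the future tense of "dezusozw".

"dezusozw" has second-to-last letter 'z'. The one such stem in the data (vedegezt → vedeguzt) changes the last vowel to 'u' (as does humpogorw), so the same rule applies.
So dezusozw → dezusuzw.

dezusuzw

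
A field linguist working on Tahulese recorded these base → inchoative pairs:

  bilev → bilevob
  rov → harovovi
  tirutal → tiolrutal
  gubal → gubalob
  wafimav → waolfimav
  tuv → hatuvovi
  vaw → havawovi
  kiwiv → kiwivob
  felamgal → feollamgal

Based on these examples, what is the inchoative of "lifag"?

lifagob

"lifag" has 2 vowels. The stems with 2 vowels (bilev → bilevob, kiwiv → kiwivob, gubal → gubalob) add -ob.
The other patterns: stems with 1 vowel add ha- … -ovi around the stem; stems with 3 vowels insert -ol- after the first vowel.
So lifag → lifagob.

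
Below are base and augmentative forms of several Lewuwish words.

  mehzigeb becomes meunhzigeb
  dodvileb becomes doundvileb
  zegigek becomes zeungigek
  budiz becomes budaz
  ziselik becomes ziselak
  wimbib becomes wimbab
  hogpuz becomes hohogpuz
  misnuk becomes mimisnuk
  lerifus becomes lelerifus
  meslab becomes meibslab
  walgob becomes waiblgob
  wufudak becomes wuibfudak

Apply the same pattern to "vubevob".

vuibbevob

zegigek and ziselik both end in -k yet inflect differently (zeungigek, ziselak), so the final letter is not what conditions the rule; the last vowel is.
"vubevob" has last vowel 'o'. The one such stem in the data (walgob → waiblgob) inserts -ib- after the first vowel (as do meslab, wufudak), so the same rule applies.
So vubevob → vuibbevob.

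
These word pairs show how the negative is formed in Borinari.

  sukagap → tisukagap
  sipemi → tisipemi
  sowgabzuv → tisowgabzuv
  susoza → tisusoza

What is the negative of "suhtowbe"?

Every pair shown (sukagap → tisukagap, sipemi → tisipemi, sowgabzuv → tisowgabzuv, …) follows the same rule: add the prefix ti-.
So suhtowbe → tisuhtowbe.

tisuhtowbe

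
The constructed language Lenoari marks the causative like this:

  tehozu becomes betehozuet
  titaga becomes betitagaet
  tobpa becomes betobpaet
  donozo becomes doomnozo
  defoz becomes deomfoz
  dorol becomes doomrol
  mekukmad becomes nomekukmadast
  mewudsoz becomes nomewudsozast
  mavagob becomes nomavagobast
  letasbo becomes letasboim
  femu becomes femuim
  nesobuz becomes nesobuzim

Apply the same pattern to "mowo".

nomowoast

defoz and mewudsoz both end in -z yet inflect differently (deomfoz, nomewudsozast), so the final letter is not what conditions the rule; the first letter is.
"mowo" begins with m-. The stems beginning with m- (mekukmad → nomekukmadast, mewudsoz → nomewudsozast, mavagob → nomavagobast) add no- … -ast around the stem.
So mowo → nomowoast.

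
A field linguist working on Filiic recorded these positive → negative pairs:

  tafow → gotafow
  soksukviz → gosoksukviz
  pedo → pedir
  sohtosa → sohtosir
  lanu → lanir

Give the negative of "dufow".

tafow and pedo both have last vowel 'o' yet inflect differently (gotafow, pedir), so the last vowel is not what conditions the rule; whether the stem ends in a vowel or a consonant is.
"dufow" ends in a consonant. The stems ending in a consonant (tafow → gotafow, soksukviz → gosoksukviz) add the prefix go-.
The other pattern: stems ending in a vowel drop the final letter and add -ir.
So dufow → godufow.

godufow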